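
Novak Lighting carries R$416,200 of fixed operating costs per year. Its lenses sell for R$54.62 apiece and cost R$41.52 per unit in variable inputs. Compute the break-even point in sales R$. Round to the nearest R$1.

R$1,735,332

CM per unit = R$54.62 − R$41.52 = R$13.10; CM ratio = R$13.10 / R$54.62 = 0.2398.
Break-even revenue = fixed costs × price ÷ CM = R$416,200 × R$54.62 ÷ R$13.10 = R$1,735,332.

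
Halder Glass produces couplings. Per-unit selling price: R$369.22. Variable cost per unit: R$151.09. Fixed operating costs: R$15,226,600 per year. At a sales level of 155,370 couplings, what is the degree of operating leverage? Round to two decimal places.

Total contribution margin = 155,370 × R$218.13 = R$33,890,858.10.
Operating income = contribution − fixed costs = R$33,890,858.10 − R$15,226,600 = R$18,664,258.10.
So DOL = total CM / EBIT = R$33,890,858.10 / R$18,664,258.10 = 1.8158.

1.82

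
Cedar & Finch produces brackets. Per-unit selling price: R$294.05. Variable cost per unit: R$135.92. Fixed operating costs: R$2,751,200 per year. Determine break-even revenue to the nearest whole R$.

R$5,115,983

CM per unit = R$294.05 − R$135.92 = R$158.13; CM ratio = R$158.13 / R$294.05 = 0.5378.
Break-even revenue = fixed costs × price ÷ CM = R$2,751,200 × R$294.05 ÷ R$158.13 = R$5,115,983.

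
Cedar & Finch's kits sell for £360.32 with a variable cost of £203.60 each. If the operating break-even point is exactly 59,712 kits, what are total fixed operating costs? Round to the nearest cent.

£9,358,064.64

Each unit contributes £360.32 − £203.60 = £156.72.
Fixed costs = break-even units × CM = 59,712 × £156.72 = £9,358,064.64.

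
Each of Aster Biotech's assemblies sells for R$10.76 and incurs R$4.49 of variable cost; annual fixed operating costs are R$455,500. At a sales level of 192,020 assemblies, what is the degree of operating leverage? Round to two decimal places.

Total contribution margin = 192,020 × R$6.27 = R$1,203,965.40.
Subtracting fixed costs: EBIT = R$1,203,965.40 − R$455,500 = R$748,465.40.
DOL = contribution ÷ EBIT = R$1,203,965.40 ÷ R$748,465.40 = 1.6086.

1.61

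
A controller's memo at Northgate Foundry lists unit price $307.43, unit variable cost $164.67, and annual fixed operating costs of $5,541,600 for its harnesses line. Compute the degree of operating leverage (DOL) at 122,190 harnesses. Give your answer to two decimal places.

1.47

At 122,190 units, contribution = 122,190 × $142.76 = $17,443,844.40.
Operating income = contribution − fixed costs = $17,443,844.40 − $5,541,600 = $11,902,244.40.
Degree of operating leverage = $17,443,844.40 / $11,902,244.40 = 1.4656.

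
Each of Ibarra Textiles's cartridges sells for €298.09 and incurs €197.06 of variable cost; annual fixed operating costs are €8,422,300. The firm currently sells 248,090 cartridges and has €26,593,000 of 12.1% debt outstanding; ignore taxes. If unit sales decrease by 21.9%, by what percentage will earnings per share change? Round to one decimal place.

-40.9%

At 248,090 units, contribution = 248,090 × €101.03 = €25,064,532.70.
EBIT = €25,064,532.70 − €8,422,300 = €16,642,232.70.
Interest = €3,217,753.00, so EBIT − I = €13,424,479.70.
Degree of combined leverage = contribution ÷ (EBIT − I) = €25,064,532.70 ÷ €13,424,479.70 = 1.8671.
%ΔEPS = DCL × %ΔSales = 1.8671 × -21.9% = -40.9%.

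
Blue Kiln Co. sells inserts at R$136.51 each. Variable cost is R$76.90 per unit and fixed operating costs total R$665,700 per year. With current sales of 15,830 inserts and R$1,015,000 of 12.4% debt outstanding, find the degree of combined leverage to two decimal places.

Contribution at this volume is 15,830 × R$59.61 = R$943,626.30.
EBIT = R$943,626.30 − R$665,700 = R$277,926.30. Interest = R$125,860.00, so EBIT − I = R$152,066.30.
Degree of total leverage = total CM / (EBIT − interest) = R$943,626.30 / R$152,066.30 = 6.2054.

6.21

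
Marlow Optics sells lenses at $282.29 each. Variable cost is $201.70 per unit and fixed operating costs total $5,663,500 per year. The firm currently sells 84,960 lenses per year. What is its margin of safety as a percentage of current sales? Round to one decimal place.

17.3%

Unit CM = price − variable cost = $282.29 − $201.70 = $80.59. Break-even units = $5,663,500 ÷ $80.59 = 70,275.47; break-even revenue = 70,275.47 × $282.29 = $19,838,061.98.
Current sales = 84,960 × $282.29 = $23,983,358.40.
Margin of safety = ($23,983,358.40 − $19,838,061.98) ÷ $23,983,358.40 = 17.3%.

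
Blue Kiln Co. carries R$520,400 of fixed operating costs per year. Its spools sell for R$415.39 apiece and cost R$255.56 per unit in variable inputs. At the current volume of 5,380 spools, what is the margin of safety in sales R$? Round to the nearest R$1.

Unit CM = price − variable cost = R$415.39 − R$255.56 = R$159.83. Break-even units = R$520,400 ÷ R$159.83 = 3,255.96; break-even revenue = 3,255.96 × R$415.39 = R$1,352,493.00.
Actual sales revenue = 5,380 × R$415.39 = R$2,234,798.20.
Margin of safety = R$2,234,798.20 − R$1,352,493.00 = R$882,305.

R$882,305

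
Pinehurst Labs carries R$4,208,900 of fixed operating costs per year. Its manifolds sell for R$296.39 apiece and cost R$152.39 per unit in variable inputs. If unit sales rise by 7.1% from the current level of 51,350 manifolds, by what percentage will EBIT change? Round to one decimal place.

Total contribution margin = 51,350 × R$144.00 = R$7,394,400.00.
Operating income = contribution − fixed costs = R$7,394,400.00 − R$4,208,900 = R$3,185,500.00.
Degree of operating leverage = R$7,394,400.00 / R$3,185,500.00 = 2.3213.
%ΔEBIT = DOL × %ΔSales = 2.3213 × +7.1% = +16.5%.

+16.5%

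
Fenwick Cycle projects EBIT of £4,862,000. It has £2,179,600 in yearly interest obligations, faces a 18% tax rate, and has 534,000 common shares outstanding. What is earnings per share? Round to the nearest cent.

£4.12

Interest = £2,179,600.00, so EBT = £4,862,000 − £2,179,600.00 = £2,682,400.00.
After tax at 18%: net income = £2,682,400.00 × 0.82 = £2,199,568.00.
EPS = £2,199,568.00 ÷ 534,000 = £4.12.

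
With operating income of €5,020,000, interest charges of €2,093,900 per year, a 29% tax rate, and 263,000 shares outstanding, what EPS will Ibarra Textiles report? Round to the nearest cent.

Interest = €2,093,900.00, so EBT = €5,020,000 − €2,093,900.00 = €2,926,100.00.
Net income = €2,926,100.00 × (1 − 0.29) = €2,077,531.00.
Per share: €2,077,531.00 / 263,000 shares = €7.90.

€7.90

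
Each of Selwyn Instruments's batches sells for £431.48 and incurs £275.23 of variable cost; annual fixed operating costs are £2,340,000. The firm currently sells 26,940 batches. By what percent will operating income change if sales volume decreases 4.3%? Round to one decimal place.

Total contribution margin = 26,940 × £156.25 = £4,209,375.00.
Operating income = contribution − fixed costs = £4,209,375.00 − £2,340,000 = £1,869,375.00.
DOL = contribution ÷ EBIT = £4,209,375.00 ÷ £1,869,375.00 = 2.2518.
So EBIT moves 2.2518 × (-4.3%) = -9.7%.

-9.7%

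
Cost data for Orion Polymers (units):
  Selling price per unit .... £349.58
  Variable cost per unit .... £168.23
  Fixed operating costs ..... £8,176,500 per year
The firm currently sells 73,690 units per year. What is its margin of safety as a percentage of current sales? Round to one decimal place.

38.8%

Each unit contributes £349.58 − £168.23 = £181.35. Break-even units = £8,176,500 ÷ £181.35 = 45,086.85; break-even revenue = 45,086.85 × £349.58 = £15,761,460.55.
Actual sales revenue = 73,690 × £349.58 = £25,760,550.20.
Margin of safety = (£25,760,550.20 − £15,761,460.55) ÷ £25,760,550.20 = 38.8%.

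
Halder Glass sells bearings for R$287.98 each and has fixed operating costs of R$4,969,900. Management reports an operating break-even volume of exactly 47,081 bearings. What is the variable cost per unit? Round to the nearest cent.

Contribution per unit must be FC / Q = R$4,969,900 / 47,081 = R$105.5606.
Hence VC = price − CM = R$287.98 − R$105.5606 = R$182.42.

R$182.42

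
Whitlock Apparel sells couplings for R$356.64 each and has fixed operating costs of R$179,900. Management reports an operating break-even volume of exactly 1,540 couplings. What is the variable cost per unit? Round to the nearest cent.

R$239.82

At break-even, FC = Q × (P − VC), so P − VC = R$179,900 ÷ 1,540 = R$116.8182.
Hence VC = price − CM = R$356.64 − R$116.8182 = R$239.82.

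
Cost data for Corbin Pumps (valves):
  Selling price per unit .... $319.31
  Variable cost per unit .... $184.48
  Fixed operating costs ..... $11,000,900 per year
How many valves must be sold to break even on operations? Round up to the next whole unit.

81,591 valves

Contribution margin per unit = $319.31 − $184.48 = $134.83.
Break-even volume = fixed costs ÷ CM per unit = $11,000,900 ÷ $134.83 = 81,590.89, so 81,591 valves.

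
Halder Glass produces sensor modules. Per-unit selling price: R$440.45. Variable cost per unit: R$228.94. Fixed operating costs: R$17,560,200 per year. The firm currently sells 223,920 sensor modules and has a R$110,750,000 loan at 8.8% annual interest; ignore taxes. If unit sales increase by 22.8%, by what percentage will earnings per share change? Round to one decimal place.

At 223,920 units, contribution = 223,920 × R$211.51 = R$47,361,319.20.
Subtracting fixed costs: EBIT = R$47,361,319.20 − R$17,560,200 = R$29,801,119.20.
After interest of R$9,746,000.00, pre-tax earnings = R$20,055,119.20.
Degree of combined leverage = contribution ÷ (EBIT − I) = R$47,361,319.20 ÷ R$20,055,119.20 = 2.3616.
EPS therefore changes by 2.3616 × (+22.8%) = +53.8%.

+53.8%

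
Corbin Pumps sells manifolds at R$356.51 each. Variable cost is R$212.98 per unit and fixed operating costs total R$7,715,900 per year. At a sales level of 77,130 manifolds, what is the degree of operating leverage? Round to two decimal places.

3.30

Contribution at this volume is 77,130 × R$143.53 = R$11,070,468.90.
EBIT = R$11,070,468.90 − R$7,715,900 = R$3,354,568.90.
DOL = contribution ÷ EBIT = R$11,070,468.90 ÷ R$3,354,568.90 = 3.3001.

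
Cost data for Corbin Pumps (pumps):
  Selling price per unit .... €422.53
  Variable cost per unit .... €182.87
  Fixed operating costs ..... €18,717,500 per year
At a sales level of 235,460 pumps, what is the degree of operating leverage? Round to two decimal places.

At 235,460 units, contribution = 235,460 × €239.66 = €56,430,343.60.
EBIT = €56,430,343.60 − €18,717,500 = €37,712,843.60.
So DOL = total CM / EBIT = €56,430,343.60 / €37,712,843.60 = 1.4963.

1.50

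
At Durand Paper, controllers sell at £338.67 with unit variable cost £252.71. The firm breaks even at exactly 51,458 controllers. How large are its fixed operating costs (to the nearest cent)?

£4,423,329.68

Unit CM = price − variable cost = £338.67 − £252.71 = £85.96.
Since BE = FC / CM, FC = 51,458 × £85.96 = £4,423,329.68.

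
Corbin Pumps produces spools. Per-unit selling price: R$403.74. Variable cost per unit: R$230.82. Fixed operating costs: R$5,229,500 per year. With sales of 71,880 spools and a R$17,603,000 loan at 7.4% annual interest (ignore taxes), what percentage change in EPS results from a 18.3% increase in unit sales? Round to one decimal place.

At 71,880 units, contribution = 71,880 × R$172.92 = R$12,429,489.60.
Subtracting fixed costs: EBIT = R$12,429,489.60 − R$5,229,500 = R$7,199,989.60.
After interest of R$1,302,622.00, pre-tax earnings = R$5,897,367.60.
Degree of combined leverage = contribution ÷ (EBIT − I) = R$12,429,489.60 ÷ R$5,897,367.60 = 2.1076.
%ΔEPS = DCL × %ΔSales = 2.1076 × +18.3% = +38.6%.

+38.6%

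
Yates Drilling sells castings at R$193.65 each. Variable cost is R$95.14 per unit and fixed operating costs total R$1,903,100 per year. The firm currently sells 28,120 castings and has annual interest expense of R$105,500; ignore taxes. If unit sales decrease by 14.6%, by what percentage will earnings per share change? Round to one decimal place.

-53.1%

Total contribution margin = 28,120 × R$98.51 = R$2,770,101.20.
EBIT = R$2,770,101.20 − R$1,903,100 = R$867,001.20.
After interest of R$105,500.00, pre-tax earnings = R$761,501.20.
Degree of combined leverage = contribution ÷ (EBIT − I) = R$2,770,101.20 ÷ R$761,501.20 = 3.6377.
EPS therefore changes by 3.6377 × (-14.6%) = -53.1%.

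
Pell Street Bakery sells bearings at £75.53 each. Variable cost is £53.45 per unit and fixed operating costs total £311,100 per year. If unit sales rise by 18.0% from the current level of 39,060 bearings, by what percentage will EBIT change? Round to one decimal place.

+28.2%

Total contribution margin = 39,060 × £22.08 = £862,444.80.
Subtracting fixed costs: EBIT = £862,444.80 − £311,100 = £551,344.80.
DOL = contribution ÷ EBIT = £862,444.80 ÷ £551,344.80 = 1.5643.
Operating income changes by 1.5643 × +18.0% = +28.2%.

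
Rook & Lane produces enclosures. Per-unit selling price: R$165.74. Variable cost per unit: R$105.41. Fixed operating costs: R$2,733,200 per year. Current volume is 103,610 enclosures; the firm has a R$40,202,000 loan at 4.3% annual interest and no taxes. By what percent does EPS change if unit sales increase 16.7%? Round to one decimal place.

At 103,610 units, contribution = 103,610 × R$60.33 = R$6,250,791.30.
Subtracting fixed costs: EBIT = R$6,250,791.30 − R$2,733,200 = R$3,517,591.30.
After interest of R$1,728,686.00, pre-tax earnings = R$1,788,905.30.
DCL = total CM / (EBIT − I) = R$6,250,791.30 / R$1,788,905.30 = 3.4942.
EPS therefore changes by 3.4942 × (+16.7%) = +58.4%.

+58.4%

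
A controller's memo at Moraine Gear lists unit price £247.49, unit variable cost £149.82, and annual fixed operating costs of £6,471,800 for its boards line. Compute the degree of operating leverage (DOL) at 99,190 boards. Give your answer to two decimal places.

Contribution at this volume is 99,190 × £97.67 = £9,687,887.30.
EBIT = £9,687,887.30 − £6,471,800 = £3,216,087.30.
DOL = contribution ÷ EBIT = £9,687,887.30 ÷ £3,216,087.30 = 3.0123.

3.01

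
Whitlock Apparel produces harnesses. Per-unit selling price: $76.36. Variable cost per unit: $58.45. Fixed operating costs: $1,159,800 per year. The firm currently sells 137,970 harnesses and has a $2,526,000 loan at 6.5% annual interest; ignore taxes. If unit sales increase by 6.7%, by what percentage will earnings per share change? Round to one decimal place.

+14.4%

Total contribution margin = 137,970 × $17.91 = $2,471,042.70.
Subtracting fixed costs: EBIT = $2,471,042.70 − $1,159,800 = $1,311,242.70.
Interest = $164,190.00, so EBIT − I = $1,147,052.70.
DCL = total CM / (EBIT − I) = $2,471,042.70 / $1,147,052.70 = 2.1543.
%ΔEPS = DCL × %ΔSales = 2.1543 × +6.7% = +14.4%.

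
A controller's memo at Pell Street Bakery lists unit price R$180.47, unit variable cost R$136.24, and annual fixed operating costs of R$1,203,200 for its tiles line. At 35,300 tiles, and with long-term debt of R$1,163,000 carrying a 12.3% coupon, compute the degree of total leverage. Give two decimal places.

7.26

At 35,300 units, contribution = 35,300 × R$44.23 = R$1,561,319.00.
Subtracting fixed costs: EBIT = R$1,561,319.00 − R$1,203,200 = R$358,119.00. Interest = R$143,049.00, so EBIT − I = R$215,070.00.
Degree of total leverage = total CM / (EBIT − interest) = R$1,561,319.00 / R$215,070.00 = 7.2596.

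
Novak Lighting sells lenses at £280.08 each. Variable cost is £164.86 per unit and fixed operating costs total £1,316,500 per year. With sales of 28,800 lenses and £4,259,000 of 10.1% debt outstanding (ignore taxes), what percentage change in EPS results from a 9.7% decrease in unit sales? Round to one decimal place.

At 28,800 units, contribution = 28,800 × £115.22 = £3,318,336.00.
Subtracting fixed costs: EBIT = £3,318,336.00 − £1,316,500 = £2,001,836.00.
Interest = £430,159.00, so EBIT − I = £1,571,677.00.
DCL = total CM / (EBIT − I) = £3,318,336.00 / £1,571,677.00 = 2.1113.
EPS therefore changes by 2.1113 × (-9.7%) = -20.5%.

-20.5%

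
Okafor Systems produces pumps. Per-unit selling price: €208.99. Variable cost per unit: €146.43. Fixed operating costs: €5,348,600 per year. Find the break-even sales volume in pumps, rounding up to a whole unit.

Each unit contributes €208.99 − €146.43 = €62.56.
Units to break even: €5,348,600 ÷ €62.56 = 85,495.52, rounded up to 85,496.

85,496 pumps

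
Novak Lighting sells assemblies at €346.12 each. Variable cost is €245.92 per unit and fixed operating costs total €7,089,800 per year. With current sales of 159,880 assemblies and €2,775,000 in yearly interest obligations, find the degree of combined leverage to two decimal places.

2.60

Total contribution margin = 159,880 × €100.20 = €16,019,976.00.
EBIT = €16,019,976.00 − €7,089,800 = €8,930,176.00. Interest = €2,775,000.00, so EBIT − I = €6,155,176.00.
DCL = contribution ÷ (EBIT − I) = €16,019,976.00 ÷ €6,155,176.00 = 2.6027.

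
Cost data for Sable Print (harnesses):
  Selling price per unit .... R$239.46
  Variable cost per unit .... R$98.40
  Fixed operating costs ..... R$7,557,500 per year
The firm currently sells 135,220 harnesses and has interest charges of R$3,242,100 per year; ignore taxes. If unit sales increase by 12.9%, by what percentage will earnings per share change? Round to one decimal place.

+29.7%

Contribution at this volume is 135,220 × R$141.06 = R$19,074,133.20.
EBIT = R$19,074,133.20 − R$7,557,500 = R$11,516,633.20.
After interest of R$3,242,100.00, pre-tax earnings = R$8,274,533.20.
Degree of combined leverage = contribution ÷ (EBIT − I) = R$19,074,133.20 ÷ R$8,274,533.20 = 2.3052.
EPS therefore changes by 2.3052 × (+12.9%) = +29.7%.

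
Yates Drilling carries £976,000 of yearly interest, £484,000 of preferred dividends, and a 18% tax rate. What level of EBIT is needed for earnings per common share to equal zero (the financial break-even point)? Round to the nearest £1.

£1,566,244

Grossing the preferred dividend up to pre-tax terms: £484,000 / (1 − 0.18) = £590,243.90.
EPS = 0 when EBIT covers interest plus the pre-tax preferred burden: £976,000 + £590,243.90 = £1,566,243.90.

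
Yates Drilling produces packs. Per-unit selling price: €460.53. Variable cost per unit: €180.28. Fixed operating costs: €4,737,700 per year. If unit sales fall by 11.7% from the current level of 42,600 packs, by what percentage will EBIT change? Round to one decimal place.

At 42,600 units, contribution = 42,600 × €280.25 = €11,938,650.00.
EBIT = €11,938,650.00 − €4,737,700 = €7,200,950.00.
DOL = contribution ÷ EBIT = €11,938,650.00 ÷ €7,200,950.00 = 1.6579.
So EBIT moves 1.6579 × (-11.7%) = -19.4%.

-19.4%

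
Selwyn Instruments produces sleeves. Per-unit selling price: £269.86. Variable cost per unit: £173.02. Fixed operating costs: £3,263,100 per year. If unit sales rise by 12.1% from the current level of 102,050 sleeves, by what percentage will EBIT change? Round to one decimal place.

+18.1%

Contribution at this volume is 102,050 × £96.84 = £9,882,522.00.
Operating income = contribution − fixed costs = £9,882,522.00 − £3,263,100 = £6,619,422.00.
Degree of operating leverage = £9,882,522.00 / £6,619,422.00 = 1.4930.
Operating income changes by 1.4930 × +12.1% = +18.1%.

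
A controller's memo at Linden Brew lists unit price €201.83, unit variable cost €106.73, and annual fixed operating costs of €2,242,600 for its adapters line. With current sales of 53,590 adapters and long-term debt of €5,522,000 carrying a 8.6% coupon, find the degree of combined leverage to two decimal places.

At 53,590 units, contribution = 53,590 × €95.10 = €5,096,409.00.
EBIT = €5,096,409.00 − €2,242,600 = €2,853,809.00. Interest = €474,892.00.
DOL = €5,096,409.00 ÷ €2,853,809.00 = 1.7858; DFL = €2,853,809.00 ÷ €2,378,917.00 = 1.1996.
DCL = DOL × DFL = 1.7858 × 1.1996 = 2.1422.

2.14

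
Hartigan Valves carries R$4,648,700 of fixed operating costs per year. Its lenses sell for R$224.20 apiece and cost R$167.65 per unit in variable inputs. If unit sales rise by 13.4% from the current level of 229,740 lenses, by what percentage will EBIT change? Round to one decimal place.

At 229,740 units, contribution = 229,740 × R$56.55 = R$12,991,797.00.
EBIT = R$12,991,797.00 − R$4,648,700 = R$8,343,097.00.
DOL = contribution ÷ EBIT = R$12,991,797.00 ÷ R$8,343,097.00 = 1.5572.
Operating income changes by 1.5572 × +13.4% = +20.9%.

+20.9%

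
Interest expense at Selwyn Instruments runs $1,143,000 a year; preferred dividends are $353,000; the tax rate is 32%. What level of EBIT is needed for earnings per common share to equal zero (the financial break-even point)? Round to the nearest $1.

Grossing the preferred dividend up to pre-tax terms: $353,000 / (1 − 0.32) = $519,117.65.
EPS = 0 when EBIT covers interest plus the pre-tax preferred burden: $1,143,000 + $519,117.65 = $1,662,117.65.

$1,662,118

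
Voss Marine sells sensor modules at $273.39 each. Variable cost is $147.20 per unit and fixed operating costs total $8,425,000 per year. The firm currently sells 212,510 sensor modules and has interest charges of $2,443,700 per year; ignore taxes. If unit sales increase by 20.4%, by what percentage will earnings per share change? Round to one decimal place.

Contribution at this volume is 212,510 × $126.19 = $26,816,636.90.
Operating income = contribution − fixed costs = $26,816,636.90 − $8,425,000 = $18,391,636.90.
Interest = $2,443,700.00, so EBIT − I = $15,947,936.90.
Degree of combined leverage = contribution ÷ (EBIT − I) = $26,816,636.90 ÷ $15,947,936.90 = 1.6815.
EPS therefore changes by 1.6815 × (+20.4%) = +34.3%.

+34.3%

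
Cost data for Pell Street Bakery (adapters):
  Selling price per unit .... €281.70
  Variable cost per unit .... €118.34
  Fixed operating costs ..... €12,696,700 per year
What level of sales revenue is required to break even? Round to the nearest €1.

€21,894,346

Contribution margin per unit = €281.70 − €118.34 = €163.36, a CM ratio of €163.36 ÷ €281.70 = 0.5799.
Break-even revenue = fixed costs × price ÷ CM = €12,696,700 × €281.70 ÷ €163.36 = €21,894,346.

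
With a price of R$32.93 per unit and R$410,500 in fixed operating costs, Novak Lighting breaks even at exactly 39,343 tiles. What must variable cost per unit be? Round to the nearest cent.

R$22.50

At break-even, FC = Q × (P − VC), so P − VC = R$410,500 ÷ 39,343 = R$10.4339.
Variable cost per unit = R$32.93 − R$10.4339 = R$22.50.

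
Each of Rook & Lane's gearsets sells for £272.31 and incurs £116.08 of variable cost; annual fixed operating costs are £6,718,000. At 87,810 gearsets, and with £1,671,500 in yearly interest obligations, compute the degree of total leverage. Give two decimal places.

2.57

Contribution at this volume is 87,810 × £156.23 = £13,718,556.30.
Operating income = contribution − fixed costs = £13,718,556.30 − £6,718,000 = £7,000,556.30. Interest = £1,671,500.00.
DOL = £13,718,556.30 ÷ £7,000,556.30 = 1.9596; DFL = £7,000,556.30 ÷ £5,329,056.30 = 1.3137.
DCL = DOL × DFL = 1.9596 × 1.3137 = 2.5743.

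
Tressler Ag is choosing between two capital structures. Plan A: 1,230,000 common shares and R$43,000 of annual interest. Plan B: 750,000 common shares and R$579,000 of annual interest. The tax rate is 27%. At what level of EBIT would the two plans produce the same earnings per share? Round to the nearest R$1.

R$1,416,500

Set EPS_A = EPS_B: (EBIT − R$43,000)(1 − 0.27) ÷ 1,230,000 = (EBIT − R$579,000)(1 − 0.27) ÷ 750,000.
The (1 − t) factor cancels: (EBIT − 43,000) × 750,000 = (EBIT − 579,000) × 1,230,000.
EBIT × (1,230,000 − 750,000) = 579,000 × 1,230,000 − 43,000 × 750,000 = 679,920,000,000, so EBIT = 679,920,000,000 ÷ 480,000 = 1,416,500.00.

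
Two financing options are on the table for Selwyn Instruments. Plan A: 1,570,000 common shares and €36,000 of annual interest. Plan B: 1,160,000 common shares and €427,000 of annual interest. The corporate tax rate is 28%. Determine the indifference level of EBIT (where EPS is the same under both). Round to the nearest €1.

€1,533,244

At indifference, (EBIT − 36,000)(1 − t)/1,570,000 = (EBIT − 427,000)(1 − t)/1,160,000.
The (1 − t) factor cancels: (EBIT − 36,000) × 1,160,000 = (EBIT − 427,000) × 1,570,000.
Solving, EBIT = (427,000·1,570,000 − 36,000·1,160,000) / (1,570,000 − 1,160,000) = 628,630,000,000 / 410,000 = 1,533,243.90.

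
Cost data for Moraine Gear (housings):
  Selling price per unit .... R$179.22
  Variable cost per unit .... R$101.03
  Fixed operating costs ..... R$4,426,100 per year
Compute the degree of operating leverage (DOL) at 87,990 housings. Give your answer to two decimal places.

Contribution at this volume is 87,990 × R$78.19 = R$6,879,938.10.
Subtracting fixed costs: EBIT = R$6,879,938.10 − R$4,426,100 = R$2,453,838.10.
Degree of operating leverage = R$6,879,938.10 / R$2,453,838.10 = 2.8037.

2.80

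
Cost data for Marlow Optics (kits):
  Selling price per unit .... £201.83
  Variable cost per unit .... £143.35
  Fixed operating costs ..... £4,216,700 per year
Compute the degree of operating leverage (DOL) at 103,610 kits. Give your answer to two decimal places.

3.29

At 103,610 units, contribution = 103,610 × £58.48 = £6,059,112.80.
EBIT = £6,059,112.80 − £4,216,700 = £1,842,412.80.
DOL = contribution ÷ EBIT = £6,059,112.80 ÷ £1,842,412.80 = 3.2887.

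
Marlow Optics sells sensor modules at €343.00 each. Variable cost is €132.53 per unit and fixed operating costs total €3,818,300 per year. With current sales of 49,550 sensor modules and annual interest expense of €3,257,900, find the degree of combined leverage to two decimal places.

At 49,550 units, contribution = 49,550 × €210.47 = €10,428,788.50.
Subtracting fixed costs: EBIT = €10,428,788.50 − €3,818,300 = €6,610,488.50. Interest = €3,257,900.00, so EBIT − I = €3,352,588.50.
DCL = contribution ÷ (EBIT − I) = €10,428,788.50 ÷ €3,352,588.50 = 3.1107.

3.11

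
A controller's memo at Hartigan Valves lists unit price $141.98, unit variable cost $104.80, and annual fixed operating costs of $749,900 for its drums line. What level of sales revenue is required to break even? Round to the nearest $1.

Contribution margin per unit = $141.98 − $104.80 = $37.18, a CM ratio of $37.18 ÷ $141.98 = 0.2619.
Break-even sales = FC ÷ CM ratio = $749,900 × $141.98 / $37.18 = $2,863,658.

$2,863,658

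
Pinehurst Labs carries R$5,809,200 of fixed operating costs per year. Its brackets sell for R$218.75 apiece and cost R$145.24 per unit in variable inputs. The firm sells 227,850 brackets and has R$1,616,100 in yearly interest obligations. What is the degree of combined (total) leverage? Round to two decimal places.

1.80

At 227,850 units, contribution = 227,850 × R$73.51 = R$16,749,253.50.
Operating income = contribution − fixed costs = R$16,749,253.50 − R$5,809,200 = R$10,940,053.50. Interest = R$1,616,100.00, so EBIT − I = R$9,323,953.50.
Degree of total leverage = total CM / (EBIT − interest) = R$16,749,253.50 / R$9,323,953.50 = 1.7964.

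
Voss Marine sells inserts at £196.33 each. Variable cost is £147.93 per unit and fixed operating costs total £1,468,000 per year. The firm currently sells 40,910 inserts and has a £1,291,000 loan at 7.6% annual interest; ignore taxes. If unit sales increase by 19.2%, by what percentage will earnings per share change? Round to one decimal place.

At 40,910 units, contribution = 40,910 × £48.40 = £1,980,044.00.
Subtracting fixed costs: EBIT = £1,980,044.00 − £1,468,000 = £512,044.00.
After interest of £98,116.00, pre-tax earnings = £413,928.00.
Degree of combined leverage = contribution ÷ (EBIT − I) = £1,980,044.00 ÷ £413,928.00 = 4.7835.
%ΔEPS = DCL × %ΔSales = 4.7835 × +19.2% = +91.8%.

+91.8%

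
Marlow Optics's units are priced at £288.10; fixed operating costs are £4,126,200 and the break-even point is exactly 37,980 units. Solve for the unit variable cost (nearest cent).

Contribution per unit must be FC / Q = £4,126,200 / 37,980 = £108.6414.
Hence VC = price − CM = £288.10 − £108.6414 = £179.46.

£179.46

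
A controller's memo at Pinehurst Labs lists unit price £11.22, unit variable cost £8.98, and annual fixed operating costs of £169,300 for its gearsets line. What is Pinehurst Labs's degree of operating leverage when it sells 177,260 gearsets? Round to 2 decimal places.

1.74

Total contribution margin = 177,260 × £2.24 = £397,062.40.
EBIT = £397,062.40 − £169,300 = £227,762.40.
DOL = contribution ÷ EBIT = £397,062.40 ÷ £227,762.40 = 1.7433.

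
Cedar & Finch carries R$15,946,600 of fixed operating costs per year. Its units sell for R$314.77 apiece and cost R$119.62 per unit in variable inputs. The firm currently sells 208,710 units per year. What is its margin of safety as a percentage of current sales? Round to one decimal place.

60.8%

Each unit contributes R$314.77 − R$119.62 = R$195.15. Break-even units = R$15,946,600 ÷ R$195.15 = 81,714.58; break-even revenue = 81,714.58 × R$314.77 = R$25,721,297.88.
Actual sales revenue = 208,710 × R$314.77 = R$65,695,646.70.
Margin of safety = (R$65,695,646.70 − R$25,721,297.88) ÷ R$65,695,646.70 = 60.8%.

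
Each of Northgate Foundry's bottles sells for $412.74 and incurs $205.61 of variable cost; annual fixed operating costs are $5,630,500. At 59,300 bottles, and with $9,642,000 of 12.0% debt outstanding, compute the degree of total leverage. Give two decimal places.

2.24

At 59,300 units, contribution = 59,300 × $207.13 = $12,282,809.00.
Operating income = contribution − fixed costs = $12,282,809.00 − $5,630,500 = $6,652,309.00. Interest = $1,157,040.00, so EBIT − I = $5,495,269.00.
Degree of total leverage = total CM / (EBIT − interest) = $12,282,809.00 / $5,495,269.00 = 2.2352.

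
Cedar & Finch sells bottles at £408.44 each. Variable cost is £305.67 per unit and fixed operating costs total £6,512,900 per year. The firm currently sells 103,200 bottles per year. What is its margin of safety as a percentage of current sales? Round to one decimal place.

Unit CM = price − variable cost = £408.44 − £305.67 = £102.77. Break-even units = £6,512,900 ÷ £102.77 = 63,373.55; break-even revenue = 63,373.55 × £408.44 = £25,884,293.82.
Current sales = 103,200 × £408.44 = £42,151,008.00.
Margin of safety = (£42,151,008.00 − £25,884,293.82) ÷ £42,151,008.00 = 38.6%.

38.6%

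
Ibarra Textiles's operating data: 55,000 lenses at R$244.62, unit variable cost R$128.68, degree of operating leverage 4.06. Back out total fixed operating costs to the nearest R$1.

Contribution at this volume is 55,000 × R$115.94 = R$6,376,700.00.
DOL = contribution / EBIT, so EBIT = R$6,376,700.00 / 4.06 = R$1,570,615.76.
And FC = contribution − EBIT = R$6,376,700.00 − R$1,570,615.76 = R$4,806,084.

R$4,806,084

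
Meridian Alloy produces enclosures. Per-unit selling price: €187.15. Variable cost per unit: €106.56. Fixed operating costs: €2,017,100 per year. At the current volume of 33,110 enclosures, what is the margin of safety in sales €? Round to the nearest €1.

Contribution margin per unit = €187.15 − €106.56 = €80.59. Break-even units = €2,017,100 ÷ €80.59 = 25,029.16; break-even revenue = 25,029.16 × €187.15 = €4,684,207.28.
Actual sales revenue = 33,110 × €187.15 = €6,196,536.50.
Margin of safety = €6,196,536.50 − €4,684,207.28 = €1,512,329.

€1,512,329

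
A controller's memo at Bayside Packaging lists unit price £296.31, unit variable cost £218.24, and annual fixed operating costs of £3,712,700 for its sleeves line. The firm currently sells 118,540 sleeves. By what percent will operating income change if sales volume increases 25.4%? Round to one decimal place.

Contribution at this volume is 118,540 × £78.07 = £9,254,417.80.
Subtracting fixed costs: EBIT = £9,254,417.80 − £3,712,700 = £5,541,717.80.
Degree of operating leverage = £9,254,417.80 / £5,541,717.80 = 1.6700.
So EBIT moves 1.6700 × (+25.4%) = +42.4%.

+42.4%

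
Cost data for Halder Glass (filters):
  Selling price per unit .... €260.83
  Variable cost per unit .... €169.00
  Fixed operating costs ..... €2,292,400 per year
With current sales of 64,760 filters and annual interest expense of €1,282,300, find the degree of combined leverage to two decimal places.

2.51

Total contribution margin = 64,760 × €91.83 = €5,946,910.80.
Subtracting fixed costs: EBIT = €5,946,910.80 − €2,292,400 = €3,654,510.80. Interest = €1,282,300.00.
DOL = €5,946,910.80 ÷ €3,654,510.80 = 1.6273; DFL = €3,654,510.80 ÷ €2,372,210.80 = 1.5406.
DCL = DOL × DFL = 1.6273 × 1.5406 = 2.5070.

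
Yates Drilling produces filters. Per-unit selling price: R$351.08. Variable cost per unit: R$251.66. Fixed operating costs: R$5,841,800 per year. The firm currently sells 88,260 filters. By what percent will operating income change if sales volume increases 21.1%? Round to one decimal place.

+63.1%

Contribution at this volume is 88,260 × R$99.42 = R$8,774,809.20.
Subtracting fixed costs: EBIT = R$8,774,809.20 − R$5,841,800 = R$2,933,009.20.
So DOL = total CM / EBIT = R$8,774,809.20 / R$2,933,009.20 = 2.9917.
So EBIT moves 2.9917 × (+21.1%) = +63.1%.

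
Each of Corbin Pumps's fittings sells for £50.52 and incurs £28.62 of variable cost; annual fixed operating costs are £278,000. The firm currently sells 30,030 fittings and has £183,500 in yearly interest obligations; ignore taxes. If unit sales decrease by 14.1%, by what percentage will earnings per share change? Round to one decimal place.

-47.3%

At 30,030 units, contribution = 30,030 × £21.90 = £657,657.00.
Subtracting fixed costs: EBIT = £657,657.00 − £278,000 = £379,657.00.
Interest = £183,500.00, so EBIT − I = £196,157.00.
DCL = total CM / (EBIT − I) = £657,657.00 / £196,157.00 = 3.3527.
EPS therefore changes by 3.3527 × (-14.1%) = -47.3%.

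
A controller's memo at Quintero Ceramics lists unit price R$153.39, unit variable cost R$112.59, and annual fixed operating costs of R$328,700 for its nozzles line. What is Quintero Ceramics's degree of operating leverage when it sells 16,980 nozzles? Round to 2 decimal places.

1.90

Contribution at this volume is 16,980 × R$40.80 = R$692,784.00.
Operating income = contribution − fixed costs = R$692,784.00 − R$328,700 = R$364,084.00.
So DOL = total CM / EBIT = R$692,784.00 / R$364,084.00 = 1.9028.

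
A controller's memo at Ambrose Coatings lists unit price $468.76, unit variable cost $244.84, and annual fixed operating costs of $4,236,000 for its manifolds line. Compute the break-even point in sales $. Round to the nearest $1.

Contribution margin per unit = $468.76 − $244.84 = $223.92, a CM ratio of $223.92 ÷ $468.76 = 0.4777.
Break-even sales = FC ÷ CM ratio = $4,236,000 × $468.76 / $223.92 = $8,867,753.

$8,867,753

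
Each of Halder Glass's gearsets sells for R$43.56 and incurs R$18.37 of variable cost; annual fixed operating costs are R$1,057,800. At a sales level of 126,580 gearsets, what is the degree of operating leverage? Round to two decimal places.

1.50

Contribution at this volume is 126,580 × R$25.19 = R$3,188,550.20.
Subtracting fixed costs: EBIT = R$3,188,550.20 − R$1,057,800 = R$2,130,750.20.
Degree of operating leverage = R$3,188,550.20 / R$2,130,750.20 = 1.4964.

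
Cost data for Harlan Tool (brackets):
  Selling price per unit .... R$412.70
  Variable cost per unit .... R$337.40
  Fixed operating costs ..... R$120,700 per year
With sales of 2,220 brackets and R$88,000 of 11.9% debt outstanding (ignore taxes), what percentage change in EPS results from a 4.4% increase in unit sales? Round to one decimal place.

+20.4%

Contribution at this volume is 2,220 × R$75.30 = R$167,166.00.
Subtracting fixed costs: EBIT = R$167,166.00 − R$120,700 = R$46,466.00.
Interest = R$10,472.00, so EBIT − I = R$35,994.00.
DCL = total CM / (EBIT − I) = R$167,166.00 / R$35,994.00 = 4.6443.
EPS therefore changes by 4.6443 × (+4.4%) = +20.4%.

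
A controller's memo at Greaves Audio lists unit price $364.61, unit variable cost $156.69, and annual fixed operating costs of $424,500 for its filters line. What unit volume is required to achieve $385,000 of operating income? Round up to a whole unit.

Each unit contributes $364.61 − $156.69 = $207.92.
Need Q such that Q × $207.92 − $424,500 = $385,000, i.e. Q = $809,500 / $207.92 = 3,893.32 → 3,894.

3,894 filters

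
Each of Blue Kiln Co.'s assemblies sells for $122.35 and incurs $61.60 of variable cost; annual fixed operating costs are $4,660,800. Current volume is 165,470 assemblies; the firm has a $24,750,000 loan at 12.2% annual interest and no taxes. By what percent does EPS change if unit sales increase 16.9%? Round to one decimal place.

At 165,470 units, contribution = 165,470 × $60.75 = $10,052,302.50.
Subtracting fixed costs: EBIT = $10,052,302.50 − $4,660,800 = $5,391,502.50.
Interest = $3,019,500.00, so EBIT − I = $2,372,002.50.
Degree of combined leverage = contribution ÷ (EBIT − I) = $10,052,302.50 ÷ $2,372,002.50 = 4.2379.
%ΔEPS = DCL × %ΔSales = 4.2379 × +16.9% = +71.6%.

+71.6%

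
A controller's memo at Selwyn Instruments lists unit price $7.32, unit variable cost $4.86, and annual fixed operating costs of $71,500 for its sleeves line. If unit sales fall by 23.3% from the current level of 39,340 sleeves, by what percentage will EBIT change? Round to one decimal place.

Total contribution margin = 39,340 × $2.46 = $96,776.40.
Subtracting fixed costs: EBIT = $96,776.40 − $71,500 = $25,276.40.
DOL = contribution ÷ EBIT = $96,776.40 ÷ $25,276.40 = 3.8287.
%ΔEBIT = DOL × %ΔSales = 3.8287 × -23.3% = -89.2%.

-89.2%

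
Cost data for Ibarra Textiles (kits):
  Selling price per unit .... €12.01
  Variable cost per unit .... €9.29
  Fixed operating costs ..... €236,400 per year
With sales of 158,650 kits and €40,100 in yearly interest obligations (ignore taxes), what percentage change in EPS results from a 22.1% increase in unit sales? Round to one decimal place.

+61.5%

Contribution at this volume is 158,650 × €2.72 = €431,528.00.
Operating income = contribution − fixed costs = €431,528.00 − €236,400 = €195,128.00.
After interest of €40,100.00, pre-tax earnings = €155,028.00.
Degree of combined leverage = contribution ÷ (EBIT − I) = €431,528.00 ÷ €155,028.00 = 2.7835.
%ΔEPS = DCL × %ΔSales = 2.7835 × +22.1% = +61.5%.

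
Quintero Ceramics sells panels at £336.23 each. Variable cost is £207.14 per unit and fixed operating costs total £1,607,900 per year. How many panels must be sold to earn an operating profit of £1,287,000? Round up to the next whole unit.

22,426 panels

Each unit contributes £336.23 − £207.14 = £129.09.
Need Q such that Q × £129.09 − £1,607,900 = £1,287,000, i.e. Q = £2,894,900 / £129.09 = 22,425.44 → 22,426.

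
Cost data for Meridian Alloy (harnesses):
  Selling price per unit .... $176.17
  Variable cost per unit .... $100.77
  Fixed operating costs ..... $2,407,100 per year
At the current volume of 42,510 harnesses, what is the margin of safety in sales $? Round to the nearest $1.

Each unit contributes $176.17 − $100.77 = $75.40. Break-even units = $2,407,100 ÷ $75.40 = 31,924.40; break-even revenue = 31,924.40 × $176.17 = $5,624,122.11.
Current sales = 42,510 × $176.17 = $7,488,986.70.
Margin of safety = $7,488,986.70 − $5,624,122.11 = $1,864,865.

$1,864,865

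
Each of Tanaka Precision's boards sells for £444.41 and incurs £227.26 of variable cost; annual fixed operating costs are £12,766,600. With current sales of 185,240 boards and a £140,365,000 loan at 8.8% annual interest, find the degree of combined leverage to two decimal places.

Total contribution margin = 185,240 × £217.15 = £40,224,866.00.
EBIT = £40,224,866.00 − £12,766,600 = £27,458,266.00. Interest = £12,352,120.00.
DOL = £40,224,866.00 ÷ £27,458,266.00 = 1.4649; DFL = £27,458,266.00 ÷ £15,106,146.00 = 1.8177.
DCL = DOL × DFL = 1.4649 × 1.8177 = 2.6627.

2.66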